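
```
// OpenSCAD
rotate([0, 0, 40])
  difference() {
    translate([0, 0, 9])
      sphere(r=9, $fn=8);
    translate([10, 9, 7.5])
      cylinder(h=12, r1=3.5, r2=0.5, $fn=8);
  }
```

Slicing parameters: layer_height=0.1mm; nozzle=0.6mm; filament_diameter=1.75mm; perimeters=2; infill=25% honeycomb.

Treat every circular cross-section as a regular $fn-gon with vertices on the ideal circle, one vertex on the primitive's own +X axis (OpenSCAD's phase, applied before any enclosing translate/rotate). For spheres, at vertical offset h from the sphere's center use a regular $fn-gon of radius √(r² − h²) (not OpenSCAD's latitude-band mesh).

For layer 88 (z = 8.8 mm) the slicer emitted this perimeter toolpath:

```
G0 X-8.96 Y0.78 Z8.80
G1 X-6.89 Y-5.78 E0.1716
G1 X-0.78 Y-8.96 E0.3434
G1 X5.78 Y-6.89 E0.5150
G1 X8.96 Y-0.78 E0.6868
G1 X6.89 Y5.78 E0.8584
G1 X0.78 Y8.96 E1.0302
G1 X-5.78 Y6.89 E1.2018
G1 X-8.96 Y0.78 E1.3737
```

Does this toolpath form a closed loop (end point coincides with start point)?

Start point (G0): (-8.96, 0.78). End point (last G1): the path returns to the start — closed.

yes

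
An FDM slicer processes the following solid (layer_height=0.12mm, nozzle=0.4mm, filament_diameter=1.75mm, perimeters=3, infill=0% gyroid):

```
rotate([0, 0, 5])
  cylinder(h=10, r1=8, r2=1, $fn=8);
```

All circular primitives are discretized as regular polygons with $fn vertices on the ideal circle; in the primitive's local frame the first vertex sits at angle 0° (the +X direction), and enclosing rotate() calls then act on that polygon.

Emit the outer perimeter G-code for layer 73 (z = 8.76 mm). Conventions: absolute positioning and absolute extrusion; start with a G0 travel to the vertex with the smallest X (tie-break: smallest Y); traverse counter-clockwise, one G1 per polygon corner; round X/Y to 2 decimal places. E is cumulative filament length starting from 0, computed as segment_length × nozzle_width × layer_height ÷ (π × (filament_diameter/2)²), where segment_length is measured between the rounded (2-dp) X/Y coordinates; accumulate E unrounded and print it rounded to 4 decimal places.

At z = 8.76 mm: the cone: at t=0.876 of its height the radius interpolates to r₁+(r₂−r₁)t = 1.868, giving a regular 8-gon of that circumradius; (rotated 5° about Z; rotation is an isometry so areas/perimeters/island counts are preserved). The outline is a single polygon with 8 vertices. Extrusion per mm of travel: 0.4 × 0.12 / (π × 0.875²) = 0.019956. Accumulating E over each segment gives final E = 0.2281.

G0 X-1.86 Y-0.16 Z8.76
G1 X-1.20 Y-1.43 E0.0286
G1 X0.16 Y-1.86 E0.0570
G1 X1.43 Y-1.20 E0.0856
G1 X1.86 Y0.16 E0.1141
G1 X1.20 Y1.43 E0.1426
G1 X-0.16 Y1.86 E0.1711
G1 X-1.43 Y1.20 E0.1996
G1 X-1.86 Y-0.16 E0.2281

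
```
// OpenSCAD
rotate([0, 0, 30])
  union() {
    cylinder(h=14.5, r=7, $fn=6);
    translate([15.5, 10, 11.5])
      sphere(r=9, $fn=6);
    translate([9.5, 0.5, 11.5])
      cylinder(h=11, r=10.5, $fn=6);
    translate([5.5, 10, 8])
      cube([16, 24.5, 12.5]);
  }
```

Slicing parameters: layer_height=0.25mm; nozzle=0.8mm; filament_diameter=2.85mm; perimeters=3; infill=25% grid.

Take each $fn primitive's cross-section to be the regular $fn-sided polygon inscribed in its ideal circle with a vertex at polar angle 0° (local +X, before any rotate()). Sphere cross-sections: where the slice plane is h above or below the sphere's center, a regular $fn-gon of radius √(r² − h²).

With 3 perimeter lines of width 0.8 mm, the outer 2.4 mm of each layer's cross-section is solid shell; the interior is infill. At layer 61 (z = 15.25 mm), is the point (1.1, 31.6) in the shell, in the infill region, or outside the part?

At z = 15.25 mm: the cylinder is not intersected at this z (z outside [0, 14.5]); the sphere at (15.5, 10): section is a regular 6-gon, circumradius = √(r²−h²) = √(9²−3.75²) = 8.182; the cylinder at (9.5, 0.5): section is a regular 6-gon, circumradius r=10.5; the 16×24.5 cube at (5.5, 10) contributes its full rectangle; Combining (union): the regions partially overlap (shared area 130.90 mm²), so overlapping operands fuse into one piece — 1 connected region; (rotated 30° about Z; rotation is an isometry so areas/perimeters/island counts are preserved). Overall, the cross-section is a single solid region. Undo the 30° rotation: the query point maps to (16.753, 26.816) in the un-rotated model frame. The nearest boundary edge runs (21.50, 34.50)→(21.50, 13.78); distance from the point to it = 4.75 mm. The point is inside the cross-section and 4.75 mm from the nearest boundary — more than the 2.4 mm shell width (3 × 0.8), so it's in the infill interior.

infill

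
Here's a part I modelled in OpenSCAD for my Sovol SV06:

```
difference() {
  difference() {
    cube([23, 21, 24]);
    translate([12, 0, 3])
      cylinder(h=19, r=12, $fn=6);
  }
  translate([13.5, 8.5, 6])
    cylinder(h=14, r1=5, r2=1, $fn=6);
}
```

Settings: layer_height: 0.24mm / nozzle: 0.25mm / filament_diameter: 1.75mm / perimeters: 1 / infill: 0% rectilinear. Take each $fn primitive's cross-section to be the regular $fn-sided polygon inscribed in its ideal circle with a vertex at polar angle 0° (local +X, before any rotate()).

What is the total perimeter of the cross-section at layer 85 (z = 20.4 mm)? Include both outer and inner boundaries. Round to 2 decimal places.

At z = 20.4 mm: the 23×21 cube contributes its full rectangle (perimeter 88.00 mm); the r=12 cylinder at (12, 0) gives a regular 6-gon of circumradius 12 (constant along its height) (perimeter = 2·6·12.000·sin(180°/6) = 72.00 mm); After the difference (first − rest): starting from the 23×21 cube, the r=12 cylinder at (12, 0) partially overlaps it — only the 186.20 mm² overlap (of its 374.12 mm²) is removed, clipping the outline — boundary = 97.27 mm; the cone at (13.5, 8.5) is absent (z outside [6, 20]); After the difference (first − rest): none of the subtracted shapes is present at this height, so that combined region is unchanged — boundary = 97.27 mm. Overall, the cross-section is a single solid region. Total boundary length (outer) = 97.27 mm.

97.27 mm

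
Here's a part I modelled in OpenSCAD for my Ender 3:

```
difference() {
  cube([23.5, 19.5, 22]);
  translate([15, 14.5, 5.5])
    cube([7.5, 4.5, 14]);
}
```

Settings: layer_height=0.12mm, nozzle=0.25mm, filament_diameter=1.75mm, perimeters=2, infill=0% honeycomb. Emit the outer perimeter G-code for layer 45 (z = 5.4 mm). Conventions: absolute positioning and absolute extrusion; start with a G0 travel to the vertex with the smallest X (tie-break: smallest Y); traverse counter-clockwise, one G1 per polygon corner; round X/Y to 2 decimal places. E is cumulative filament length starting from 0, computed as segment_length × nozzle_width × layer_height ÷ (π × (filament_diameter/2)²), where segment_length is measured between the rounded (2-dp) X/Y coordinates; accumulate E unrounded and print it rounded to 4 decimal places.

G0 X0.00 Y0.00 Z5.40
G1 X23.50 Y0.00 E0.2931
G1 X23.50 Y19.50 E0.5363
G1 X0.00 Y19.50 E0.8294
G1 X0.00 Y0.00 E1.0726

At z = 5.4 mm: the 23.5×19.5 cube contributes its full rectangle; the cube at (15, 14.5) does not reach this height (z outside [5.5, 19.5]); After the difference (first − rest): none of the subtracted shapes is present at this height, so the 23.5×19.5 cube is unchanged — 1 connected region. The outline is a single polygon with 4 vertices. Extrusion per mm of travel: 0.25 × 0.12 / (π × 0.875²) = 0.012473. Accumulating E over each segment gives final E = 1.0726.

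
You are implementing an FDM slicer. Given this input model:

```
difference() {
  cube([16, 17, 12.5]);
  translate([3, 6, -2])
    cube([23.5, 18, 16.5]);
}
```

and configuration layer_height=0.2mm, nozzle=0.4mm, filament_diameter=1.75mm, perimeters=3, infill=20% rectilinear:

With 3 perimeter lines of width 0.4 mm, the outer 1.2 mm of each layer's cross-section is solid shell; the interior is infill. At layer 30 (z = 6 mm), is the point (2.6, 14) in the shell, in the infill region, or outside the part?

At z = 6 mm: the cube (footprint 16×17) is included at this height; the cube at (3, 6) (footprint 23.5×18) is included at this height; Subtracting the remaining from the first: starting from the 16×17 cube, the 23.5×18 cube at (3, 6) partially overlaps it — only the 143.00 mm² overlap (of its 423.00 mm²) is removed, clipping the outline — 1 connected region. Overall, the cross-section is a single solid region. The nearest boundary edge runs (3.00, 17.00)→(3.00, 6.00); distance from the point to it = 0.40 mm. The point is inside the cross-section, 0.40 mm from the nearest boundary — within the 1.2 mm shell band (3 × 0.4).

shell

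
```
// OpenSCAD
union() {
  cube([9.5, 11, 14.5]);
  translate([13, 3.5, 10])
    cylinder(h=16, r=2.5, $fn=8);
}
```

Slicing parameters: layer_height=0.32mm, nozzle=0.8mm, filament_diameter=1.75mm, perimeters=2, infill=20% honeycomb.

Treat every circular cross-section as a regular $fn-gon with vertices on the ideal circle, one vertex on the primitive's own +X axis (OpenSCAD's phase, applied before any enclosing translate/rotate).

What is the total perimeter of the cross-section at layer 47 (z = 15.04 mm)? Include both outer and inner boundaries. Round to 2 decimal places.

15.31 mm

At z = 15.04 mm: the cube is absent (z outside [0, 14.5]); the cylinder at (13, 3.5): section is a regular 8-gon, circumradius r=2.5 (perimeter = 2·8·2.500·sin(180°/8) = 15.31 mm); Combining (union): only the r=2.5 cylinder at (13, 3.5) is present, so the union is just that shape — boundary = 15.31 mm. Overall, the cross-section is a single solid region. Total boundary length (outer) = 15.31 mm.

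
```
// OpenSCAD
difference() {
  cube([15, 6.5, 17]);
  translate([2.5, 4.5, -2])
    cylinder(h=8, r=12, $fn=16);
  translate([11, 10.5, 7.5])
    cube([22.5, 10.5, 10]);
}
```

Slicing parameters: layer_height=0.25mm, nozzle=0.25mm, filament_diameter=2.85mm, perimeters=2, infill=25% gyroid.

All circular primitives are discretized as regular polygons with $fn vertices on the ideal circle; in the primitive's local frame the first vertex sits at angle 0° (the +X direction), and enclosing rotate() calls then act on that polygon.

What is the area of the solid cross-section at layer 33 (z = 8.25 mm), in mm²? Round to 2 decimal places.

97.50 mm²

At z = 8.25 mm: the 15×6.5 cube contributes its full rectangle (area 97.50 mm²); the cylinder at (2.5, 4.5) is not intersected at this z (z outside [-2, 6]); the cube at (11, 10.5) is present — its section is the full 22.5×10.5 rectangle (area 236.25 mm²); Subtracting the remaining from the first: starting from the 15×6.5 cube (97.50 mm²), the 22.5×10.5 cube at (11, 10.5) misses the remaining region (no effect) — area = 97.50 mm². Overall, the cross-section is a single solid region. Net area = 97.50 mm².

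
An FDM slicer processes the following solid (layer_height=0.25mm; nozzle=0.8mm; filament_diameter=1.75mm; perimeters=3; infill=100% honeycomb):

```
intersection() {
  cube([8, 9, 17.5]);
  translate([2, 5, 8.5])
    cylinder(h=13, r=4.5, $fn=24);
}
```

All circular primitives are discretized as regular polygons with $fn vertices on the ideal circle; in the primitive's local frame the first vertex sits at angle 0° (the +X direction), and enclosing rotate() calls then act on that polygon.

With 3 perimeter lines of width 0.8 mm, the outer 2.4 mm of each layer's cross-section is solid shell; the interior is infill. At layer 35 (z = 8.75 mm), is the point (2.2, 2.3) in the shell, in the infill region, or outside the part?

At z = 8.75 mm: the 8×9 cube contributes its full rectangle; the r=4.5 cylinder at (2, 5) contributes a regular 24-gon of circumradius 4.5; Taking the intersection: the r=4.5 cylinder at (2, 5) partially overlaps the 8×9 cube; clipping to the common part keeps 47.45 mm² — 1 connected region. Overall, the cross-section is a single solid region. The nearest boundary edge runs (3.16, 0.65)→(2.00, 0.50); distance from the point to it = 1.76 mm. The point is inside the cross-section, 1.76 mm from the nearest boundary — within the 2.4 mm shell band (3 × 0.8).

shell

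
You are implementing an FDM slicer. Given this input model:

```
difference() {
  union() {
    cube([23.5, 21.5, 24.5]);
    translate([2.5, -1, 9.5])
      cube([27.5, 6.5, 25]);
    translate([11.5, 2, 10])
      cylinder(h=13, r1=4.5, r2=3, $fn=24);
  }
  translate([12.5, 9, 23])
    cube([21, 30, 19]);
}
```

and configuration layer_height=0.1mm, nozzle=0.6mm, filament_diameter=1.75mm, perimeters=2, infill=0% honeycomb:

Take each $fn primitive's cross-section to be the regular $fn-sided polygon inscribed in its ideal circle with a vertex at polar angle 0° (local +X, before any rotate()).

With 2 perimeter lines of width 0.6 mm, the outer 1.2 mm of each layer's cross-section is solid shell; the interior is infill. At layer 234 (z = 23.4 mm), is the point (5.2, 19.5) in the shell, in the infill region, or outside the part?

At z = 23.4 mm: the cube (footprint 23.5×21.5) is included at this height; the cube at (2.5, -1) (footprint 27.5×6.5) is included at this height; the cone at (11.5, 2) is absent (z outside [10, 23]); Taking the union: the regions partially overlap (shared area 115.50 mm²), so overlapping operands fuse into one piece — 1 connected region; the 21×30 cube at (12.5, 9) contributes its full rectangle; Taking the first minus the rest: starting from that combined region, the 21×30 cube at (12.5, 9) partially overlaps it — only the 137.50 mm² overlap (of its 630.00 mm²) is removed, clipping the outline — 1 connected region. Overall, the cross-section is a single solid region. The nearest boundary edge runs (0.00, 21.50)→(12.50, 21.50); distance from the point to it = 2.00 mm. The point is inside the cross-section and 2.00 mm from the nearest boundary — more than the 1.2 mm shell width (2 × 0.6), so it's in the infill interior.

infill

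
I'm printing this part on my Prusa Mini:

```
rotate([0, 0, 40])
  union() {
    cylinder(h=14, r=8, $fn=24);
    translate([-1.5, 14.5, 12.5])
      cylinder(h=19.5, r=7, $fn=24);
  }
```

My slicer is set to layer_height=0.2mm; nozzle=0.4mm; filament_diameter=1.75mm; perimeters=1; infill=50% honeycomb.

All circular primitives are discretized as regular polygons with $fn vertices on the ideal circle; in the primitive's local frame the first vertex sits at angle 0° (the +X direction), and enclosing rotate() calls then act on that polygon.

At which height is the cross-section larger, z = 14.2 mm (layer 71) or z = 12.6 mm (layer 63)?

layer 63 (z = 12.6 mm)

Layer 71 (z = 14.2): the cylinder is not intersected at this z (z outside [0, 14]); the r=7 cylinder at (-1.5, 14.5) contributes a regular 24-gon of circumradius 7 (area = (24/2)·7.000²·sin(360°/24) = 152.19 mm²); Combining (union): only the r=7 cylinder at (-1.5, 14.5) is present, so the union is just that shape — area = 152.19 mm²; (rotated 40° about Z; rotation is an isometry so areas/perimeters/island counts are preserved). So its area = 152.19 mm². Layer 63 (z = 12.6): the cylinder: section is a regular 24-gon, circumradius r=8 (area = (24/2)·8.000²·sin(360°/24) = 198.77 mm²); the r=7 cylinder at (-1.5, 14.5) gives a regular 24-gon of circumradius 7 (constant along its height) (area = (24/2)·7.000²·sin(360°/24) = 152.19 mm²); Merging all regions: the regions partially overlap — summed areas 350.96 mm² minus the doubly-counted overlap 0.73 mm² gives 350.23 mm² — area = 350.23 mm²; (whole slice rotated 40° about Z — lengths, areas and connectivity unchanged). So its area = 350.23 mm². Layer 63 is larger (350.23 vs 152.19 mm²).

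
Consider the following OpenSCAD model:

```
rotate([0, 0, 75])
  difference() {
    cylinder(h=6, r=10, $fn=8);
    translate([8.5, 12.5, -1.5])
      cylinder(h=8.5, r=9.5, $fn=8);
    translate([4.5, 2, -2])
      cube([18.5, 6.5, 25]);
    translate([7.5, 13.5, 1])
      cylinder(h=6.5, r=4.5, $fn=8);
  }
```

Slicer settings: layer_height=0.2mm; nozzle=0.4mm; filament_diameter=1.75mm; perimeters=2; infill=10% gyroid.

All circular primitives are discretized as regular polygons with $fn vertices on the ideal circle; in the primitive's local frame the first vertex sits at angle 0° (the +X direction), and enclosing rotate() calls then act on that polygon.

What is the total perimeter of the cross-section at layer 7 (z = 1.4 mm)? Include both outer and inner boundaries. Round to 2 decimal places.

At z = 1.4 mm: the r=10 cylinder gives a regular 8-gon of circumradius 10 (constant along its height) (perimeter = 2·8·10.000·sin(180°/8) = 61.23 mm); the cylinder at (8.5, 12.5): section is a regular 8-gon, circumradius r=9.5 (perimeter = 2·8·9.500·sin(180°/8) = 58.17 mm); the 18.5×6.5 cube at (4.5, 2) contributes its full rectangle (perimeter 50.00 mm); the r=4.5 cylinder at (7.5, 13.5) contributes a regular 8-gon of circumradius 4.5 (perimeter = 2·8·4.500·sin(180°/8) = 27.55 mm); Taking the first minus the rest: starting from the r=10 cylinder, the r=9.5 cylinder at (8.5, 12.5) partially overlaps it — only the 24.42 mm² overlap (of its 255.27 mm²) is removed, clipping the outline; the 18.5×6.5 cube at (4.5, 2) partially overlaps it — only the 7.79 mm² overlap (of its 120.25 mm²) is removed, clipping the outline; the r=4.5 cylinder at (7.5, 13.5) misses the remaining region (no effect) — boundary = 62.95 mm; (rotated 75° about Z; rotation is an isometry so areas/perimeters/island counts are preserved). Overall, the cross-section is a single solid region. Total boundary length (outer) = 62.95 mm.

62.95 mm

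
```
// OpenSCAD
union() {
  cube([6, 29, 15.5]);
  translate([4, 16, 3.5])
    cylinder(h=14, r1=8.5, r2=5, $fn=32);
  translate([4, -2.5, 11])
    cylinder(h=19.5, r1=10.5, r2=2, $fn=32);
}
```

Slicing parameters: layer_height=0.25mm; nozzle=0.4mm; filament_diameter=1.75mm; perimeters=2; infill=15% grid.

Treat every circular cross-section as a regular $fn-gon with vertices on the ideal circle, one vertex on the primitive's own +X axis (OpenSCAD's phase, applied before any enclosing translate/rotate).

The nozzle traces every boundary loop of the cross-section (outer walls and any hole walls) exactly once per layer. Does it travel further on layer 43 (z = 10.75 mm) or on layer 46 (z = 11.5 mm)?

layer 46 (z = 11.5 mm)

Layer 43 (z = 10.75): the 6×29 cube contributes its full rectangle (perimeter 70.00 mm); the cone at (4, 16) (r1=8.5→r2=5) has section circumradius 6.688 here — a regular 32-gon (perimeter = 2·32·6.688·sin(180°/32) = 41.95 mm); the cone at (4, -2.5) is not intersected at this z (z outside [11, 30.5]); Merging all regions: the regions partially overlap (shared area 76.19 mm²), so the edge portions inside another operand are dropped and the merged outline is re-measured after clipping — boundary = 75.92 mm. So its perimeter = 75.92 mm. Layer 46 (z = 11.5): the cube is present — its section is the full 6×29 rectangle (perimeter 70.00 mm); the cone at (4, 16) (r1=8.5→r2=5) has section circumradius 6.500 here — a regular 32-gon (perimeter = 2·32·6.500·sin(180°/32) = 40.78 mm); the cone at (4, -2.5): at t=0.026 of its height the radius interpolates to r₁+(r₂−r₁)t = 10.282, giving a regular 32-gon of that circumradius (perimeter = 2·32·10.282·sin(180°/32) = 64.50 mm); Combining (union): the regions partially overlap (shared area 119.12 mm²), so the edge portions inside another operand are dropped and the merged outline is re-measured after clipping — boundary = 113.40 mm. So its perimeter = 113.40 mm. Layer 46 is larger (113.40 vs 75.92 mm).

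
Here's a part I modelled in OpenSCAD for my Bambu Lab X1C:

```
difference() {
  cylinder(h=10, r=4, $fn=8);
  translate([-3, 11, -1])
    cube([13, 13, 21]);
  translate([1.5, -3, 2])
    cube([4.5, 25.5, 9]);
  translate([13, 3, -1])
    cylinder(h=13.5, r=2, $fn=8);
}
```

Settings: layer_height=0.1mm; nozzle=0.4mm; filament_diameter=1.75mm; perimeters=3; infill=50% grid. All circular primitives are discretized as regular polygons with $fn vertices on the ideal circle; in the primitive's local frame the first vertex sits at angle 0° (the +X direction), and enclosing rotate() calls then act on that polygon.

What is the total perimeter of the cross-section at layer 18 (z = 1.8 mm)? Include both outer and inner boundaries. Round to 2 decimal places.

24.49 mm

At z = 1.8 mm: the cylinder: section is a regular 8-gon, circumradius r=4 (perimeter = 2·8·4.000·sin(180°/8) = 24.49 mm); the 13×13 cube at (-3, 11) contributes its full rectangle (perimeter 52.00 mm); the cube at (1.5, -3) does not reach this height (z outside [2, 11]); the cylinder at (13, 3): section is a regular 8-gon, circumradius r=2 (perimeter = 2·8·2.000·sin(180°/8) = 12.25 mm); After the difference (first − rest): starting from the r=4 cylinder, the 13×13 cube at (-3, 11) misses the remaining region (no effect); the r=2 cylinder at (13, 3) misses the remaining region (no effect) — boundary = 24.49 mm. Overall, the cross-section is a single solid region. Total boundary length (outer) = 24.49 mm.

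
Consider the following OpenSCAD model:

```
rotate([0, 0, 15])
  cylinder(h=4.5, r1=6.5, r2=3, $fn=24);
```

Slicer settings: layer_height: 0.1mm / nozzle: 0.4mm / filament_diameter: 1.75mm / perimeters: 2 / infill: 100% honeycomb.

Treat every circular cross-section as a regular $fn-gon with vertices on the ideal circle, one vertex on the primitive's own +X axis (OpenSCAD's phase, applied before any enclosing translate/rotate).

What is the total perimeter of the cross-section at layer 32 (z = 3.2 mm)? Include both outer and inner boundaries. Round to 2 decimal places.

At z = 3.2 mm: the cone: at t=0.711 of its height the radius interpolates to r₁+(r₂−r₁)t = 4.011, giving a regular 24-gon of that circumradius (perimeter = 2·24·4.011·sin(180°/24) = 25.13 mm); (whole slice rotated 15° about Z — lengths, areas and connectivity unchanged). Overall, the cross-section is a single solid region. Total boundary length (outer) = 25.13 mm.

25.13 mm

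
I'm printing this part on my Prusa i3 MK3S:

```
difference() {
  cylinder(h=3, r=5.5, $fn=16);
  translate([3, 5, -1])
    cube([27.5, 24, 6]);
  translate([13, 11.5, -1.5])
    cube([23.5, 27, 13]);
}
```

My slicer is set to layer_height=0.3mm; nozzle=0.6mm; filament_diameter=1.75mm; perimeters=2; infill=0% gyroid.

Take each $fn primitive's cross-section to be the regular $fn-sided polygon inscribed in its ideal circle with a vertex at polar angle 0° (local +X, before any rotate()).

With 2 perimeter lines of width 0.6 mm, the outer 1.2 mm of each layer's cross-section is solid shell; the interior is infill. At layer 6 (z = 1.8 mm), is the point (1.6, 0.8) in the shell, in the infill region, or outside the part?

At z = 1.8 mm: the cylinder: section is a regular 16-gon, circumradius r=5.5; the cube at (3, 5) (footprint 27.5×24) is included at this height; the cube at (13, 11.5) (footprint 23.5×27) is included at this height; Subtracting the remaining from the first: starting from the r=5.5 cylinder, the 27.5×24 cube at (3, 5) misses the remaining region (no effect); the 23.5×27 cube at (13, 11.5) misses the remaining region (no effect) — 1 connected region. Overall, the cross-section is a single solid region. The nearest boundary edge runs (3.89, 3.89)→(5.08, 2.10); distance from the point to it = 3.62 mm. The point is inside the cross-section and 3.62 mm from the nearest boundary — more than the 1.2 mm shell width (2 × 0.6), so it's in the infill interior.

infill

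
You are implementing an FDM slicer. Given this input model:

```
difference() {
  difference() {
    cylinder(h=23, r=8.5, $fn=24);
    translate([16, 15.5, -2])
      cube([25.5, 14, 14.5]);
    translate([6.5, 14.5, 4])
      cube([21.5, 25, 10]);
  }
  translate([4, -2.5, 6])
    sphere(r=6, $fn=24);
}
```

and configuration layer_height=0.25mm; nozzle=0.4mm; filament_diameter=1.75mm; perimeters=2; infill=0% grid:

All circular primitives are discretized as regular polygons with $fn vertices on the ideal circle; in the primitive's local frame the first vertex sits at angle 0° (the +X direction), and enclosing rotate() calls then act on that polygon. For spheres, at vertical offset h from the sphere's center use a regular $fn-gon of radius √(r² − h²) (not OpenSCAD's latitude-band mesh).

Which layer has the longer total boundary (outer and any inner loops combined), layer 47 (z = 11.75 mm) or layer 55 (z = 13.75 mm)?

layer 47 (z = 11.75 mm)

Layer 47 (z = 11.75): the cylinder: section is a regular 24-gon, circumradius r=8.5 (perimeter = 2·24·8.500·sin(180°/24) = 53.25 mm); the cube at (16, 15.5) is present — its section is the full 25.5×14 rectangle (perimeter 79.00 mm); the 21.5×25 cube at (6.5, 14.5) contributes its full rectangle (perimeter 93.00 mm); After the difference (first − rest): starting from the r=8.5 cylinder, the 25.5×14 cube at (16, 15.5) misses the remaining region (no effect); the 21.5×25 cube at (6.5, 14.5) misses the remaining region (no effect) — boundary = 53.25 mm; the sphere at (4, -2.5): section is a regular 24-gon, circumradius = √(r²−h²) = √(6²−5.75²) = 1.714 (perimeter = 2·24·1.714·sin(180°/24) = 10.74 mm); Subtracting the remaining from the first: starting from the result so far, the r=6 sphere at (4, -2.5) lies wholly inside it (removes its full 9.12 mm² and its 10.74 mm outline becomes a hole wall) — boundary (outer + 1 inner loop) = 63.99 mm. So its perimeter = 63.99 mm. Layer 55 (z = 13.75): the r=8.5 cylinder gives a regular 24-gon of circumradius 8.5 (constant along its height) (perimeter = 2·24·8.500·sin(180°/24) = 53.25 mm); the cube at (16, 15.5) is not intersected at this z (z outside [-2, 12.5]); the cube at (6.5, 14.5) is present — its section is the full 21.5×25 rectangle (perimeter 93.00 mm); Subtracting the remaining from the first: starting from the r=8.5 cylinder, the 21.5×25 cube at (6.5, 14.5) misses the remaining region (no effect) — boundary = 53.25 mm; the sphere at (4, -2.5) does not reach this height (|z−center|=7.750 > r=6); After the difference (first − rest): none of the subtracted shapes is present at this height, so the result so far is unchanged — boundary = 53.25 mm. So its perimeter = 53.25 mm. Layer 47 is larger (63.99 vs 53.25 mm).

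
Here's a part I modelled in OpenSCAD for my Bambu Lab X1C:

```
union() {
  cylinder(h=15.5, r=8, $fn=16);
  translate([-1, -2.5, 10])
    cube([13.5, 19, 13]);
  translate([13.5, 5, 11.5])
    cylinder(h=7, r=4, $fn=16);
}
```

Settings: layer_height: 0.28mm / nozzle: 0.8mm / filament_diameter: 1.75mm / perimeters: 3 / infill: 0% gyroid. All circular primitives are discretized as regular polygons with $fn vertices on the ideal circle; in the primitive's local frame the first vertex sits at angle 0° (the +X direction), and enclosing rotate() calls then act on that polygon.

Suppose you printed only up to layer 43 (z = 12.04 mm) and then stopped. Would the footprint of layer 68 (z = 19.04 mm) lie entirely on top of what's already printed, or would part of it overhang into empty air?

entirely on top

Compare the two slices. At z = 12.04: the r=8 cylinder gives a regular 16-gon of circumradius 8 (constant along its height) (area = (16/2)·8.000²·sin(360°/16) = 195.93 mm²); the 13.5×19 cube at (-1, -2.5) contributes its full rectangle (area 256.50 mm²); the r=4 cylinder at (13.5, 5) gives a regular 16-gon of circumradius 4 (constant along its height) (area = (16/2)·4.000²·sin(360°/16) = 48.98 mm²); Combining (union): the regions partially overlap — summed areas 501.42 mm² minus the doubly-counted overlap 95.45 mm² gives 405.96 mm² — area = 405.96 mm². At z = 19.04: the cylinder is not intersected at this z (z outside [0, 15.5]); the cube at (-1, -2.5) is present — its section is the full 13.5×19 rectangle (area 256.50 mm²); the cylinder at (13.5, 5) is not intersected at this z (z outside [11.5, 18.5]); Combining (union): only the 13.5×19 cube at (-1, -2.5) is present, so the union is just that shape — area = 256.50 mm². Checking containment: the cross-section at z = 19.04 is a subset of the cross-section at z = 12.04.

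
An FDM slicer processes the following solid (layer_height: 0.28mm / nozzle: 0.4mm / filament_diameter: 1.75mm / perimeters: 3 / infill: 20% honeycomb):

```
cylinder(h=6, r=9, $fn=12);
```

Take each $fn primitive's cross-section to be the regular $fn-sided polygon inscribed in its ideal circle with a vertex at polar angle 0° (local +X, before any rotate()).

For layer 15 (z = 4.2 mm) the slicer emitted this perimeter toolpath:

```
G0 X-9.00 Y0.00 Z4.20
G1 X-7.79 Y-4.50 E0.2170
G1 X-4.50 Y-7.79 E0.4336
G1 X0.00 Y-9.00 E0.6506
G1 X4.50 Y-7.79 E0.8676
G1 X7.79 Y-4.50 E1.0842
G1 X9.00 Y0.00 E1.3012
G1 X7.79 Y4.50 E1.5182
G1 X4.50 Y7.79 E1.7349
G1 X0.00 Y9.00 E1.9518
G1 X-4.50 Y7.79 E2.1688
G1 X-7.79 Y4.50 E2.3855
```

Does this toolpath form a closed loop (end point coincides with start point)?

no

Start point (G0): (-9.00, 0.00). End point (last G1): the path does not return to the start — open.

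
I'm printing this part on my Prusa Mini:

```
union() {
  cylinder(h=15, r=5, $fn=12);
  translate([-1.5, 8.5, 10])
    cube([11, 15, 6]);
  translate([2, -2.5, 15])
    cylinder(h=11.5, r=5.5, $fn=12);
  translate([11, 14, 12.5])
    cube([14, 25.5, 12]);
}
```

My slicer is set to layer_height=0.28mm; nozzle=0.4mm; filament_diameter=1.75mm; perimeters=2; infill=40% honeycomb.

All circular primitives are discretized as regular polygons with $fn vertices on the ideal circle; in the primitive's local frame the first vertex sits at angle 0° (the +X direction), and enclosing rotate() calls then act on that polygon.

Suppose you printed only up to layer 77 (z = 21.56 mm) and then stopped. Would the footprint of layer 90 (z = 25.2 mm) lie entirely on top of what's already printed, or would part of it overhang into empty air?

entirely on top

Compare the two slices. At z = 21.56: the cylinder is not intersected at this z (z outside [0, 15]); the cube at (-1.5, 8.5) is not intersected at this z (z outside [10, 16]); the r=5.5 cylinder at (2, -2.5) gives a regular 12-gon of circumradius 5.5 (constant along its height) (area = (12/2)·5.500²·sin(360°/12) = 90.75 mm²); the 14×25.5 cube at (11, 14) contributes its full rectangle (area 357.00 mm²); Merging all regions: the 2 present regions are separate (no shared area or edge), so areas and boundary lengths simply add and each stays a separate island — area = 447.75 mm². At z = 25.2: the cylinder is absent (z outside [0, 15]); the cube at (-1.5, 8.5) does not reach this height (z outside [10, 16]); the cylinder at (2, -2.5): section is a regular 12-gon, circumradius r=5.5 (area = (12/2)·5.500²·sin(360°/12) = 90.75 mm²); the cube at (11, 14) is absent (z outside [12.5, 24.5]); Taking the union: only the r=5.5 cylinder at (2, -2.5) is present, so the union is just that shape — area = 90.75 mm². Checking containment: the cross-section at z = 25.2 is a subset of the cross-section at z = 21.56.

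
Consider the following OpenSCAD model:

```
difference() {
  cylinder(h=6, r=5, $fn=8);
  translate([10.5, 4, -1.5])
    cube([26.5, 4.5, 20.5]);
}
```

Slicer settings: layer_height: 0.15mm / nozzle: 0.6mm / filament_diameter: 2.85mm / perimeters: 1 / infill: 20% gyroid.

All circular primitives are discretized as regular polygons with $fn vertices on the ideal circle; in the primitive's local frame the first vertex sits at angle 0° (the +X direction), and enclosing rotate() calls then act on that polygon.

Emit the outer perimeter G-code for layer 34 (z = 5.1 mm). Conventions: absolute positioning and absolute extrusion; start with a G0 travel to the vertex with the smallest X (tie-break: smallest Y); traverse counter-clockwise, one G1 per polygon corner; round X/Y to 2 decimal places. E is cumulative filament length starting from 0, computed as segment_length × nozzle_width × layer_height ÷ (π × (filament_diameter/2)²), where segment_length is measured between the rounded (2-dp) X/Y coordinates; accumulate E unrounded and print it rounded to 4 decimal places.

At z = 5.1 mm: the r=5 cylinder gives a regular 8-gon of circumradius 5 (constant along its height); the 26.5×4.5 cube at (10.5, 4) contributes its full rectangle; Taking the first minus the rest: starting from the r=5 cylinder, the 26.5×4.5 cube at (10.5, 4) misses the remaining region (no effect) — 1 connected region. The outline is a single polygon with 8 vertices. Extrusion per mm of travel: 0.6 × 0.15 / (π × 1.425²) = 0.014108. Accumulating E over each segment gives final E = 0.4322.

G0 X-5.00 Y0.00 Z5.10
G1 X-3.54 Y-3.54 E0.0540
G1 X0.00 Y-5.00 E0.1080
G1 X3.54 Y-3.54 E0.1621
G1 X5.00 Y0.00 E0.2161
G1 X3.54 Y3.54 E0.2701
G1 X0.00 Y5.00 E0.3241
G1 X-3.54 Y3.54 E0.3782
G1 X-5.00 Y0.00 E0.4322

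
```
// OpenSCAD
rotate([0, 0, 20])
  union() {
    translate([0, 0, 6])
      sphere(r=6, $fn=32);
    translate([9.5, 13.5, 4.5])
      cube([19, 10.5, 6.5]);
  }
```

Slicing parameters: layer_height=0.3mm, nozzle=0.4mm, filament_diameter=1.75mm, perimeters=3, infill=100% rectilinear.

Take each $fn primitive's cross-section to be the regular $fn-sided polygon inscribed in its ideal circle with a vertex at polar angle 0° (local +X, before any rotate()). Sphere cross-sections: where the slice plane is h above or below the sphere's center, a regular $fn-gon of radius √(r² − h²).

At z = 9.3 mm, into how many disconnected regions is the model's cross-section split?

2

At z = 9.3 mm: the r=6 sphere slices to a regular 32-gon of circumradius 5.011 (√(r²−h²) with h=3.3 from center); the 19×10.5 cube at (9.5, 13.5) contributes its full rectangle; Merging all regions: the 2 present regions are separate (no shared area or edge), so areas and boundary lengths simply add and each stays a separate island — 2 connected regions; (whole slice rotated 20° about Z — lengths, areas and connectivity unchanged). The result has 2 disconnected regions.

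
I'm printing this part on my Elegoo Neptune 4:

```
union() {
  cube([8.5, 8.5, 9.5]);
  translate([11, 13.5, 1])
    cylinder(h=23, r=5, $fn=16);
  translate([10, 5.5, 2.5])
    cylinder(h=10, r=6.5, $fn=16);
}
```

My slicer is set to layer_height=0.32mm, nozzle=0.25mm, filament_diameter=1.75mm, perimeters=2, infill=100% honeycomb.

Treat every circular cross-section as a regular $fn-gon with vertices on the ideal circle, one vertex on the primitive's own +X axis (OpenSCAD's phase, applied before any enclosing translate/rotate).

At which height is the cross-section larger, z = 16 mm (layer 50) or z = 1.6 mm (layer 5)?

Layer 50 (z = 16): the cube is absent (z outside [0, 9.5]); the r=5 cylinder at (11, 13.5) gives a regular 16-gon of circumradius 5 (constant along its height) (area = (16/2)·5.000²·sin(360°/16) = 76.54 mm²); the cylinder at (10, 5.5) does not reach this height (z outside [2.5, 12.5]); Combining (union): only the r=5 cylinder at (11, 13.5) is present, so the union is just that shape — area = 76.54 mm². So its area = 76.54 mm². Layer 5 (z = 1.6): the cube (footprint 8.5×8.5) is included at this height (area 72.25 mm²); the r=5 cylinder at (11, 13.5) contributes a regular 16-gon of circumradius 5 (area = (16/2)·5.000²·sin(360°/16) = 76.54 mm²); the cylinder at (10, 5.5) is not intersected at this z (z outside [2.5, 12.5]); Combining (union): the 2 present regions are separate (no shared area or edge), so areas and boundary lengths simply add and each stays a separate island — area = 148.79 mm². So its area = 148.79 mm². Layer 5 is larger (148.79 vs 76.54 mm²).

layer 5 (z = 1.6 mm)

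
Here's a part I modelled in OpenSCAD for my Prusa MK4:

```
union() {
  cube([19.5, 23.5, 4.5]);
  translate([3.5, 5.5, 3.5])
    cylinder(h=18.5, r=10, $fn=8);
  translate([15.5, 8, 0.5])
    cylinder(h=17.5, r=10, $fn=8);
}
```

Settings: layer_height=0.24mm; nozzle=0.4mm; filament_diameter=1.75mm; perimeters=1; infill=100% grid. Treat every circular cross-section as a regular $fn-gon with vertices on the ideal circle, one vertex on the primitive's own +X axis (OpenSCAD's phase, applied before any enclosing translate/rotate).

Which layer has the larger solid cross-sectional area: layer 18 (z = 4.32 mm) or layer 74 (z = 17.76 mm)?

Layer 18 (z = 4.32): the 19.5×23.5 cube contributes its full rectangle (area 458.25 mm²); the r=10 cylinder at (3.5, 5.5) contributes a regular 8-gon of circumradius 10 (area = (8/2)·10.000²·sin(360°/8) = 282.84 mm²); the r=10 cylinder at (15.5, 8) gives a regular 8-gon of circumradius 10 (constant along its height) (area = (8/2)·10.000²·sin(360°/8) = 282.84 mm²); Taking the union: the regions partially overlap — summed areas 1023.94 mm² minus the doubly-counted overlap 376.49 mm² gives 647.44 mm² — area = 647.44 mm². So its area = 647.44 mm². Layer 74 (z = 17.76): the cube is absent (z outside [0, 4.5]); the r=10 cylinder at (3.5, 5.5) gives a regular 8-gon of circumradius 10 (constant along its height) (area = (8/2)·10.000²·sin(360°/8) = 282.84 mm²); the cylinder at (15.5, 8): section is a regular 8-gon, circumradius r=10 (area = (8/2)·10.000²·sin(360°/8) = 282.84 mm²); Combining (union): the regions partially overlap — summed areas 565.69 mm² minus the doubly-counted overlap 67.34 mm² gives 498.34 mm² — area = 498.34 mm². So its area = 498.34 mm². Layer 18 is larger (647.44 vs 498.34 mm²).

layer 18 (z = 4.32 mm)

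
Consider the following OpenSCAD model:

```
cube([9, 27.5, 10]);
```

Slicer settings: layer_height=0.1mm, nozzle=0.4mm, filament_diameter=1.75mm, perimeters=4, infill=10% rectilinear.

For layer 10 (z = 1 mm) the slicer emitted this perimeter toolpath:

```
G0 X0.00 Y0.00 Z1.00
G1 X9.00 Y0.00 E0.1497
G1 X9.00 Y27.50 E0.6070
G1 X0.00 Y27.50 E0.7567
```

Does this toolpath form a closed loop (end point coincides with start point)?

no

Start point (G0): (0.00, 0.00). End point (last G1): the path does not return to the start — open.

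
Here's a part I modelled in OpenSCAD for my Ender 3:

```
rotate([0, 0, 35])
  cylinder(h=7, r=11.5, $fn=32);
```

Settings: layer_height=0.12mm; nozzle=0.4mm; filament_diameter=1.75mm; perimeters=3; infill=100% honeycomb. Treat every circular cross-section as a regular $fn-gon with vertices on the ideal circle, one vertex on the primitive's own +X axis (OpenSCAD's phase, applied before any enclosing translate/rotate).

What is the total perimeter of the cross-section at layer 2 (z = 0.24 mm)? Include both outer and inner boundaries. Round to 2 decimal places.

At z = 0.24 mm: the cylinder: section is a regular 32-gon, circumradius r=11.5 (perimeter = 2·32·11.500·sin(180°/32) = 72.14 mm); (rotated 35° about Z; rotation is an isometry so areas/perimeters/island counts are preserved). Overall, the cross-section is a single solid region. Total boundary length (outer) = 72.14 mm.

72.14 mm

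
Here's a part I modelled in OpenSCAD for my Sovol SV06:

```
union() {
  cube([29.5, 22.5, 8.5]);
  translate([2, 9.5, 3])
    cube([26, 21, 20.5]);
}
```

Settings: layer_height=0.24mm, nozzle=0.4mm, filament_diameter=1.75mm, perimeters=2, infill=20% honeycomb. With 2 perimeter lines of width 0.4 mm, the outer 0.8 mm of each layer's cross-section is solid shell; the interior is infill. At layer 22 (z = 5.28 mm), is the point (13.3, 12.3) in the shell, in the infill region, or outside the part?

infill

At z = 5.28 mm: the cube is present — its section is the full 29.5×22.5 rectangle; the cube at (2, 9.5) (footprint 26×21) is included at this height; Taking the union: the regions partially overlap (shared area 338.00 mm²), so overlapping operands fuse into one piece — 1 connected region. Overall, the cross-section is a single solid region. The nearest boundary edge runs (29.50, 0.00)→(0.00, 0.00); distance from the point to it = 12.30 mm. The point is inside the cross-section and 12.30 mm from the nearest boundary — more than the 0.8 mm shell width (2 × 0.4), so it's in the infill interior.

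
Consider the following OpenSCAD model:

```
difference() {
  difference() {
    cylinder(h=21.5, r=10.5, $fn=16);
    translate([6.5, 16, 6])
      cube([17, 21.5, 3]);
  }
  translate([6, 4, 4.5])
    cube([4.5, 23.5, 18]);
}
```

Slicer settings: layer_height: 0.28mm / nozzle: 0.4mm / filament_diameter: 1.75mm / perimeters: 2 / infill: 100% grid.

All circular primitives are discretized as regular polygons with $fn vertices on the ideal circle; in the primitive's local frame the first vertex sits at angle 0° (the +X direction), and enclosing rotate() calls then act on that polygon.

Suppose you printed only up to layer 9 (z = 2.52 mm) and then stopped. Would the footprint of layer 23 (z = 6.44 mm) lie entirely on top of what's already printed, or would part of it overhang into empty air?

entirely on top

Compare the two slices. At z = 2.52: the r=10.5 cylinder contributes a regular 16-gon of circumradius 10.5 (area = (16/2)·10.500²·sin(360°/16) = 337.53 mm²); the cube at (6.5, 16) is absent (z outside [6, 9]); Taking the first minus the rest: none of the subtracted shapes is present at this height, so the r=10.5 cylinder is unchanged — area = 337.53 mm²; the cube at (6, 4) is not intersected at this z (z outside [4.5, 22.5]); Subtracting the remaining from the first: none of the subtracted shapes is present at this height, so that combined region is unchanged — area = 337.53 mm². At z = 6.44: the cylinder: section is a regular 16-gon, circumradius r=10.5 (area = (16/2)·10.500²·sin(360°/16) = 337.53 mm²); the cube at (6.5, 16) is present — its section is the full 17×21.5 rectangle (area 365.50 mm²); Taking the first minus the rest: starting from the r=10.5 cylinder (337.53 mm²), the 17×21.5 cube at (6.5, 16) misses the remaining region (no effect) — area = 337.53 mm²; the cube at (6, 4) is present — its section is the full 4.5×23.5 rectangle (area 105.75 mm²); Taking the first minus the rest: starting from that combined region (337.53 mm²), the 4.5×23.5 cube at (6, 4) partially overlaps it — only the 9.47 mm² overlap (of its 105.75 mm²) is removed, clipping the outline — area = 328.05 mm². Checking containment: the cross-section at z = 6.44 is a subset of the cross-section at z = 2.52.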